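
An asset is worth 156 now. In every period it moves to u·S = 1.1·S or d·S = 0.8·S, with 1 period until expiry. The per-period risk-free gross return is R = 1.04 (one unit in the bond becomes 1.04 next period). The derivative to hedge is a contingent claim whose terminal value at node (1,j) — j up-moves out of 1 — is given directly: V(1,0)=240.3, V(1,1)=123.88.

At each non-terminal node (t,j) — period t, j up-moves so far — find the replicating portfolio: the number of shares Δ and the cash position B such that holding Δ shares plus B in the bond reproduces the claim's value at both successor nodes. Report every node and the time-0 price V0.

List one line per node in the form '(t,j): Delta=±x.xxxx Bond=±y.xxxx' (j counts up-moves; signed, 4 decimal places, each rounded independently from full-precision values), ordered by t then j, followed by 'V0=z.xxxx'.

(0,0): Delta=-2.4876 Bond=529.5705
V0=141.5038

No-arbitrage ⇒ martingale measure with p* = (R−d)/(u−d) = 0.8000.
Payoff layer (t=1): V(1,0)=240.3000, V(1,1)=123.8800
(0,0): S=156.0000. Δ = (V_up−V_dn)/(S_up−S_dn) = (123.8800−240.3000)/(171.6000−124.8000) = -2.4876. V = [p*·123.8800 + (1−p*)·240.3000]/1.04 = 141.5038. B = V − Δ·S = 529.5705.
Self-financing check: at every node Δ·S+B equals the discounted successor values.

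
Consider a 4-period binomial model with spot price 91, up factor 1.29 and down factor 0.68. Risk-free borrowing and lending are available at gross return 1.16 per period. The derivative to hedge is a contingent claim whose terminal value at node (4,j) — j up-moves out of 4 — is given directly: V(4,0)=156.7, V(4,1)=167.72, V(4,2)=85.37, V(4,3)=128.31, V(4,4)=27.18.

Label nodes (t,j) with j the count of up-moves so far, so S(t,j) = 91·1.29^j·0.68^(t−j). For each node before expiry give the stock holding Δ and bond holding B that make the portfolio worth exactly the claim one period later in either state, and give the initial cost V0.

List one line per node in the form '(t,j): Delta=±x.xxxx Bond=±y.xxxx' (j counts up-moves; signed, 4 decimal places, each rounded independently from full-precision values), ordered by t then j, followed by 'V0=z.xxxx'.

Risk-neutral probability p* = (R−d)/(u−d) = (1.16−0.68)/(1.29−0.68) = 0.7869.
Terminal payoffs: V(4,0)=156.7000, V(4,1)=167.7200, V(4,2)=85.3700, V(4,3)=128.3100, V(4,4)=27.1800
Node (3,0) S=28.6133: V=(p*·167.7200+(1−p*)·156.7000)/1.16=142.5616; Δ=(167.7200−156.7000)/(36.9112−19.4571)=0.6314; B=V−Δ·S=124.4960
Node (3,1) S=54.2811: V=(p*·85.3700+(1−p*)·167.7200)/1.16=88.7241; Δ=(85.3700−167.7200)/(70.0227−36.9112)=-2.4871; B=V−Δ·S=223.7241
Node (3,2) S=102.9745: V=(p*·128.3100+(1−p*)·85.3700)/1.16=102.7231; Δ=(128.3100−85.3700)/(132.8371−70.0227)=0.6836; B=V−Δ·S=32.3297
Node (3,3) S=195.3487: V=(p*·27.1800+(1−p*)·128.3100)/1.16=42.0106; Δ=(27.1800−128.3100)/(251.9998−132.8371)=-0.8487; B=V−Δ·S=207.7975
Node (2,0) S=42.0784: V=(p*·88.7241+(1−p*)·142.5616)/1.16=86.3773; Δ=(88.7241−142.5616)/(54.2811−28.6133)=-2.0975; B=V−Δ·S=174.6355
Node (2,1) S=79.8252: V=(p*·102.7231+(1−p*)·88.7241)/1.16=85.9825; Δ=(102.7231−88.7241)/(102.9745−54.2811)=0.2875; B=V−Δ·S=63.0333
Node (2,2) S=151.4331: V=(p*·42.0106+(1−p*)·102.7231)/1.16=47.3701; Δ=(42.0106−102.7231)/(195.3487−102.9745)=-0.6572; B=V−Δ·S=146.8989
Node (1,0) S=61.8800: V=(p*·85.9825+(1−p*)·86.3773)/1.16=74.1954; Δ=(85.9825−86.3773)/(79.8252−42.0784)=-0.0105; B=V−Δ·S=74.8426
Node (1,1) S=117.3900: V=(p*·47.3701+(1−p*)·85.9825)/1.16=47.9302; Δ=(47.3701−85.9825)/(151.4331−79.8252)=-0.5392; B=V−Δ·S=111.2292
Node (0,0) S=91.0000: V=(p*·47.9302+(1−p*)·74.1954)/1.16=46.1446; Δ=(47.9302−74.1954)/(117.3900−61.8800)=-0.4732; B=V−Δ·S=89.2023
Self-financing check: at every node Δ·S+B equals the discounted successor values.

(0,0): Delta=-0.4732 Bond=89.2023
(1,0): Delta=-0.0105 Bond=74.8426
(1,1): Delta=-0.5392 Bond=111.2292
(2,0): Delta=-2.0975 Bond=174.6355
(2,1): Delta=0.2875 Bond=63.0333
(2,2): Delta=-0.6572 Bond=146.8989
(3,0): Delta=0.6314 Bond=124.4960
(3,1): Delta=-2.4871 Bond=223.7241
(3,2): Delta=0.6836 Bond=32.3297
(3,3): Delta=-0.8487 Bond=207.7975
V0=46.1446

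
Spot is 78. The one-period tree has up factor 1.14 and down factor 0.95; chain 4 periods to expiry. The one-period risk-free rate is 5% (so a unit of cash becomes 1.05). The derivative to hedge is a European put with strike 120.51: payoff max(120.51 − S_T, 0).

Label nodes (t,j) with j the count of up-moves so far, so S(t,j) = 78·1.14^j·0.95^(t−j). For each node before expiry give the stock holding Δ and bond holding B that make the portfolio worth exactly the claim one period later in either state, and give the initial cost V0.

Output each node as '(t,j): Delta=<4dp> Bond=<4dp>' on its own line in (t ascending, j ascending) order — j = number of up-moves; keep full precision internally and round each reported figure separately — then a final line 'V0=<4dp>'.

Under the risk-neutral measure, an up-move has probability p* = (R−d)/(u−d) = 0.5263 and values discount at R = 1.05.
At expiry t=4: V(4,0)=56.9785, V(4,1)=44.2722, V(4,2)=29.0247, V(4,3)=10.7276, V(4,4)=0.0000
  t=3,j=0: stock 66.8752 → up 76.2378 (V=44.2722), down 63.5315 (V=56.9785). Price 47.8962; hedge Δ=-1.0000, bond B=114.7714.
  t=3,j=1: stock 80.2503 → up 91.4853 (V=29.0247), down 76.2378 (V=44.2722). Price 34.5211; hedge Δ=-1.0000, bond B=114.7714.
  t=3,j=2: stock 96.3004 → up 109.7824 (V=10.7276), down 91.4853 (V=29.0247). Price 18.4711; hedge Δ=-1.0000, bond B=114.7714.
  t=3,j=3: stock 115.5604 → up 131.7389 (V=0.0000), down 109.7824 (V=10.7276). Price 4.8395; hedge Δ=-0.4886, bond B=61.3005.
  t=2,j=0: stock 70.3950 → up 80.2503 (V=34.5211), down 66.8752 (V=47.8962). Price 38.9111; hedge Δ=-1.0000, bond B=109.3061.
  t=2,j=1: stock 84.4740 → up 96.3004 (V=18.4711), down 80.2503 (V=34.5211). Price 24.8321; hedge Δ=-1.0000, bond B=109.3061.
  t=2,j=2: stock 101.3688 → up 115.5604 (V=4.8395), down 96.3004 (V=18.4711). Price 10.7586; hedge Δ=-0.7078, bond B=82.5037.
  t=1,j=0: stock 74.1000 → up 84.4740 (V=24.8321), down 70.3950 (V=38.9111). Price 30.0011; hedge Δ=-1.0000, bond B=104.1011.
  t=1,j=1: stock 88.9200 → up 101.3688 (V=10.7586), down 84.4740 (V=24.8321). Price 16.5953; hedge Δ=-0.8330, bond B=90.6662.
  t=0,j=0: stock 78.0000 → up 88.9200 (V=16.5953), down 74.1000 (V=30.0011). Price 21.8527; hedge Δ=-0.9046, bond B=92.4096.
The time-0 hedge costs 21.8527, which is the no-arbitrage price.

(0,0): Delta=-0.9046 Bond=92.4096
(1,0): Delta=-1.0000 Bond=104.1011
(1,1): Delta=-0.8330 Bond=90.6662
(2,0): Delta=-1.0000 Bond=109.3061
(2,1): Delta=-1.0000 Bond=109.3061
(2,2): Delta=-0.7078 Bond=82.5037
(3,0): Delta=-1.0000 Bond=114.7714
(3,1): Delta=-1.0000 Bond=114.7714
(3,2): Delta=-1.0000 Bond=114.7714
(3,3): Delta=-0.4886 Bond=61.3005
V0=21.8527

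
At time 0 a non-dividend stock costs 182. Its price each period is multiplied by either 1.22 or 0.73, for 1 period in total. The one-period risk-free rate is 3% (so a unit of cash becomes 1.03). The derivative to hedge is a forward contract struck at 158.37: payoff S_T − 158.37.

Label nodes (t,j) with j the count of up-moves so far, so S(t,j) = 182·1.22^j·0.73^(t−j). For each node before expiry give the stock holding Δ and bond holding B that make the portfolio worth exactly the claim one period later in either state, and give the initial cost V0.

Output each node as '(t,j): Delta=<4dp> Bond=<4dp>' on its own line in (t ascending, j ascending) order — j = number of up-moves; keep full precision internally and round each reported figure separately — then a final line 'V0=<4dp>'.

The replicating-portfolio and risk-neutral prices coincide; use p* = (1.03−0.73)/(1.22−0.73) = 0.6122 for the latter.
Terminal payoffs: V(1,0)=-25.5100, V(1,1)=63.6700
Node (0,0) S=182.0000: V=(p*·63.6700+(1−p*)·-25.5100)/1.03=28.2427; Δ=(63.6700−-25.5100)/(222.0400−132.8600)=1.0000; B=V−Δ·S=-153.7573
Each (Δ,B) replicates both successor values, so the strategy is self-financing and V0 is arbitrage-free.

(0,0): Delta=1.0000 Bond=-153.7573
V0=28.2427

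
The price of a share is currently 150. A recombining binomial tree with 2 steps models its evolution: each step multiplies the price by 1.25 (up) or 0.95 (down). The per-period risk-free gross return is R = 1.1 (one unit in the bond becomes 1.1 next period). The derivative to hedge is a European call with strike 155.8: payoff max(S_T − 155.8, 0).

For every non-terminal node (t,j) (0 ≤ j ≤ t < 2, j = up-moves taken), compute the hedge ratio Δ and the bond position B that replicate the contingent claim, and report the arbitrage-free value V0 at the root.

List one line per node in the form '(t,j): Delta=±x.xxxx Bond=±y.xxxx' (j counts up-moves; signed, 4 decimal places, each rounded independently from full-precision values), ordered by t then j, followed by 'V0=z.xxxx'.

(0,0): Delta=0.7937 Bond=-93.5933
(1,0): Delta=0.5222 Bond=-64.2689
(1,1): Delta=1.0000 Bond=-141.6364
V0=25.4597

The replicating-portfolio and risk-neutral prices coincide; use p* = (1.1−0.95)/(1.25−0.95) = 0.5000 for the latter.
Payoff layer (t=2): V(2,0)=0.0000, V(2,1)=22.3250, V(2,2)=78.5750
Node (1,0) S=142.5000: V=(p*·22.3250+(1−p*)·0.0000)/1.1=10.1477; Δ=(22.3250−0.0000)/(178.1250−135.3750)=0.5222; B=V−Δ·S=-64.2689
Node (1,1) S=187.5000: V=(p*·78.5750+(1−p*)·22.3250)/1.1=45.8636; Δ=(78.5750−22.3250)/(234.3750−178.1250)=1.0000; B=V−Δ·S=-141.6364
Node (0,0) S=150.0000: V=(p*·45.8636+(1−p*)·10.1477)/1.1=25.4597; Δ=(45.8636−10.1477)/(187.5000−142.5000)=0.7937; B=V−Δ·S=-93.5933
Root portfolio cost Δ·150+B reproduces V0=25.4597.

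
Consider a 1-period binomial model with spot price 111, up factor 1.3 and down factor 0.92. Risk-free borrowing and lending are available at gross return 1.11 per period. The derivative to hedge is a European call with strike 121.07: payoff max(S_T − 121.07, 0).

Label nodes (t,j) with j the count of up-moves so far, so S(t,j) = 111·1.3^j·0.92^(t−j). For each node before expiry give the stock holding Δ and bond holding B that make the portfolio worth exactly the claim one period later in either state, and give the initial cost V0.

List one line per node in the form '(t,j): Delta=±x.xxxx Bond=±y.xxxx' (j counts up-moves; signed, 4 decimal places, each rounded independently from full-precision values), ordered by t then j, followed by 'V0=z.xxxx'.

(0,0): Delta=0.5507 Bond=-50.6676
V0=10.4640

Since d<R<u, set p* = (R−d)/(u−d) = 0.5000; price each node as the discounted p*-expectation of its children.
Terminal values V(1,·): V(1,0)=0.0000, V(1,1)=23.2300
Node (0,0) S=111.0000: V=(p*·23.2300+(1−p*)·0.0000)/1.11=10.4640; Δ=(23.2300−0.0000)/(144.3000−102.1200)=0.5507; B=V−Δ·S=-50.6676
Self-financing check: at every node Δ·S+B equals the discounted successor values.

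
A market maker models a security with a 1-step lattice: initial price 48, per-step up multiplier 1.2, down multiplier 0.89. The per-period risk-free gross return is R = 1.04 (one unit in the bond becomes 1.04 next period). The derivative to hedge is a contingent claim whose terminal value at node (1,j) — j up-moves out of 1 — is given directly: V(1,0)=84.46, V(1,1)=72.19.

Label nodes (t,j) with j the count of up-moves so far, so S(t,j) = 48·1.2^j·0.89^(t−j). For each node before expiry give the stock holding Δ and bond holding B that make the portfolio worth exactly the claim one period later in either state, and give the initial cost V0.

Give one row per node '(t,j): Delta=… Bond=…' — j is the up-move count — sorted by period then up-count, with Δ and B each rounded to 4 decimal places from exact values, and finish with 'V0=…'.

(0,0): Delta=-0.8246 Bond=115.0834
V0=75.5028

Risk-neutral probability p* = (R−d)/(u−d) = (1.04−0.89)/(1.2−0.89) = 0.4839.
Terminal values V(1,·): V(1,0)=84.4600, V(1,1)=72.1900
Node (0,0) S=48.0000: V=(p*·72.1900+(1−p*)·84.4600)/1.04=75.5028; Δ=(72.1900−84.4600)/(57.6000−42.7200)=-0.8246; B=V−Δ·S=115.0834
Check: Δ(0,0)·S0 + B(0,0) = 75.5028 = V0.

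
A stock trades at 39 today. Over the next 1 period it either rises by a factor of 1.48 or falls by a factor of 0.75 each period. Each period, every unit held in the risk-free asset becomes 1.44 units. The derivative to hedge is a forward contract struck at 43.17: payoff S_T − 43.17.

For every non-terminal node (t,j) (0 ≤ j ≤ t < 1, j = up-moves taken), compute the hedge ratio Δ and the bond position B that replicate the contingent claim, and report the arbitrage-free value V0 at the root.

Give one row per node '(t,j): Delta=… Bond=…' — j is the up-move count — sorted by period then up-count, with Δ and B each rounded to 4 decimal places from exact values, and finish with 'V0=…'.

(0,0): Delta=1.0000 Bond=-29.9792
V0=9.0208

The replicating-portfolio and risk-neutral prices coincide; use p* = (1.44−0.75)/(1.48−0.75) = 0.9452 for the latter.
Terminal payoffs: V(1,0)=-13.9200, V(1,1)=14.5500
(0,0): S=39.0000. Δ = (V_up−V_dn)/(S_up−S_dn) = (14.5500−-13.9200)/(57.7200−29.2500) = 1.0000. V = [p*·14.5500 + (1−p*)·-13.9200]/1.44 = 9.0208. B = V − Δ·S = -29.9792.
Each (Δ,B) replicates both successor values, so the strategy is self-financing and V0 is arbitrage-free.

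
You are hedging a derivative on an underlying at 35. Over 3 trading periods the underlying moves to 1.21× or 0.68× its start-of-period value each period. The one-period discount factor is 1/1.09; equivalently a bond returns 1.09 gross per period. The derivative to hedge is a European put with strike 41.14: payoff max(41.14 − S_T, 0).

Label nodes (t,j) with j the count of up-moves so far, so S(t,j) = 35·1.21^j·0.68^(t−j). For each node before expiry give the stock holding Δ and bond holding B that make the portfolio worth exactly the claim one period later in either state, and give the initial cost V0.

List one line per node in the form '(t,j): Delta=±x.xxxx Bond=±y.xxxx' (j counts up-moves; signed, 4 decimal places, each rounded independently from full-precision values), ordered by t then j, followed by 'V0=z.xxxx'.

The replicating-portfolio and risk-neutral prices coincide; use p* = (1.09−0.68)/(1.21−0.68) = 0.7736 for the latter.
Payoff layer (t=3): V(3,0)=30.1349, V(3,1)=21.5574, V(3,2)=6.2944, V(3,3)=0.0000
  t=2,j=0: stock 16.1840 → up 19.5826 (V=21.5574), down 11.0051 (V=30.1349). Price 21.5591; hedge Δ=-1.0000, bond B=37.7431.
  t=2,j=1: stock 28.7980 → up 34.8456 (V=6.2944), down 19.5826 (V=21.5574). Price 8.9451; hedge Δ=-1.0000, bond B=37.7431.
  t=2,j=2: stock 51.2435 → up 62.0046 (V=0.0000), down 34.8456 (V=6.2944). Price 1.3075; hedge Δ=-0.2318, bond B=13.1837.
  t=1,j=0: stock 23.8000 → up 28.7980 (V=8.9451), down 16.1840 (V=21.5591). Price 10.8267; hedge Δ=-1.0000, bond B=34.6267.
  t=1,j=1: stock 42.3500 → up 51.2435 (V=1.3075), down 28.7980 (V=8.9451). Price 2.7860; hedge Δ=-0.3403, bond B=17.1967.
  t=0,j=0: stock 35.0000 → up 42.3500 (V=2.7860), down 23.8000 (V=10.8267). Price 4.2262; hedge Δ=-0.4335, bond B=19.3973.
The time-0 hedge costs 4.2262, which is the no-arbitrage price.

(0,0): Delta=-0.4335 Bond=19.3973
(1,0): Delta=-1.0000 Bond=34.6267
(1,1): Delta=-0.3403 Bond=17.1967
(2,0): Delta=-1.0000 Bond=37.7431
(2,1): Delta=-1.0000 Bond=37.7431
(2,2): Delta=-0.2318 Bond=13.1837
V0=4.2262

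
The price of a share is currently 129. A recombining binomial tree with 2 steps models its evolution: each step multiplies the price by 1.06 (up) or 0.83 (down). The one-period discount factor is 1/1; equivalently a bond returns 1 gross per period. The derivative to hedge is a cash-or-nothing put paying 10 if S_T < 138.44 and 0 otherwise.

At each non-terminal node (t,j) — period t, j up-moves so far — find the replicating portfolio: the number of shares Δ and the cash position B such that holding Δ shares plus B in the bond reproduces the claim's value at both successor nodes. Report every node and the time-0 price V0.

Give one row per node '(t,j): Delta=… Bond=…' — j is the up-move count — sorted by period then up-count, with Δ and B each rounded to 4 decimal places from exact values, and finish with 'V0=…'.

Under the risk-neutral measure, an up-move has probability p* = (R−d)/(u−d) = 0.7391 and values discount at R = 1.
Terminal values V(2,·): V(2,0)=10.0000, V(2,1)=10.0000, V(2,2)=0.0000
(1,0): S=107.0700. Δ = (V_up−V_dn)/(S_up−S_dn) = (10.0000−10.0000)/(113.4942−88.8681) = 0.0000. V = [p*·10.0000 + (1−p*)·10.0000]/1 = 10.0000. B = V − Δ·S = 10.0000.
(1,1): S=136.7400. Δ = (V_up−V_dn)/(S_up−S_dn) = (0.0000−10.0000)/(144.9444−113.4942) = -0.3180. V = [p*·0.0000 + (1−p*)·10.0000]/1 = 2.6087. B = V − Δ·S = 46.0870.
(0,0): S=129.0000. Δ = (V_up−V_dn)/(S_up−S_dn) = (2.6087−10.0000)/(136.7400−107.0700) = -0.2491. V = [p*·2.6087 + (1−p*)·10.0000]/1 = 4.5369. B = V − Δ·S = 36.6730.
Root portfolio cost Δ·129+B reproduces V0=4.5369.

(0,0): Delta=-0.2491 Bond=36.6730
(1,0): Delta=0.0000 Bond=10.0000
(1,1): Delta=-0.3180 Bond=46.0870
V0=4.5369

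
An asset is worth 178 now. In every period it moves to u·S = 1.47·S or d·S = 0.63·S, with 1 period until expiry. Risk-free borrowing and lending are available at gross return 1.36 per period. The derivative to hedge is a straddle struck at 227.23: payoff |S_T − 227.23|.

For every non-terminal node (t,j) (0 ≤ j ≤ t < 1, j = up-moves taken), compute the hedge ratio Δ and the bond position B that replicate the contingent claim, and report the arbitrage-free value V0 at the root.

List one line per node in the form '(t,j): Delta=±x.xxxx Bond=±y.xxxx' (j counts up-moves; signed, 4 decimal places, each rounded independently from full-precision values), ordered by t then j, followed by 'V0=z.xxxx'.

(0,0): Delta=-0.5395 Bond=129.1066
V0=33.0828

The replicating-portfolio and risk-neutral prices coincide; use p* = (1.36−0.63)/(1.47−0.63) = 0.8690 for the latter.
Payoff layer (t=1): V(1,0)=115.0900, V(1,1)=34.4300
(0,0): S=178.0000. Δ = (V_up−V_dn)/(S_up−S_dn) = (34.4300−115.0900)/(261.6600−112.1400) = -0.5395. V = [p*·34.4300 + (1−p*)·115.0900]/1.36 = 33.0828. B = V − Δ·S = 129.1066.
Self-financing check: at every node Δ·S+B equals the discounted successor values.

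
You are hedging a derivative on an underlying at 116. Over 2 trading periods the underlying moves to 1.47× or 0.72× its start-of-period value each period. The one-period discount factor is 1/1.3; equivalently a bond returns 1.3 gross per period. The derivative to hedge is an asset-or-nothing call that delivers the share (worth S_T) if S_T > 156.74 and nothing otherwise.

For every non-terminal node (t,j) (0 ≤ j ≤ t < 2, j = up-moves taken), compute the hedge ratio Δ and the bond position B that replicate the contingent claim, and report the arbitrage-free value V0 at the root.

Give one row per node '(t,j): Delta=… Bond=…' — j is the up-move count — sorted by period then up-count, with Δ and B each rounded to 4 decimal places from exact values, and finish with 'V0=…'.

Since d<R<u, set p* = (R−d)/(u−d) = 0.7733; price each node as the discounted p*-expectation of its children.
Payoff layer (t=2): V(2,0)=0.0000, V(2,1)=0.0000, V(2,2)=250.6644
  t=1,j=0: stock 83.5200 → up 122.7744 (V=0.0000), down 60.1344 (V=0.0000). Price 0.0000; hedge Δ=0.0000, bond B=0.0000.
  t=1,j=1: stock 170.5200 → up 250.6644 (V=250.6644), down 122.7744 (V=0.0000). Price 149.1132; hedge Δ=1.9600, bond B=-185.1060.
  t=0,j=0: stock 116.0000 → up 170.5200 (V=149.1132), down 83.5200 (V=0.0000). Price 88.7032; hedge Δ=1.7139, bond B=-110.1143.
Check: Δ(0,0)·S0 + B(0,0) = 88.7032 = V0.

(0,0): Delta=1.7139 Bond=-110.1143
(1,0): Delta=0.0000 Bond=0.0000
(1,1): Delta=1.9600 Bond=-185.1060
V0=88.7032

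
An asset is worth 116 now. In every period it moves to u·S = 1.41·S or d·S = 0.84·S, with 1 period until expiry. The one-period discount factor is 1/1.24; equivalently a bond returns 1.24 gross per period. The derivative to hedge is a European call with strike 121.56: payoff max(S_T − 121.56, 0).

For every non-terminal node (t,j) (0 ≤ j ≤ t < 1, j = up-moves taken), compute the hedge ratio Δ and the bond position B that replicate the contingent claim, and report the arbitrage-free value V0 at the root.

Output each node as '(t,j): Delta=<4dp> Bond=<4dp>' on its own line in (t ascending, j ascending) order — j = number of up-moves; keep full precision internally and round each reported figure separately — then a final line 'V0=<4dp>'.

Under the risk-neutral measure, an up-move has probability p* = (R−d)/(u−d) = 0.7018 and values discount at R = 1.24.
Terminal payoffs: V(1,0)=0.0000, V(1,1)=42.0000
  t=0,j=0: stock 116.0000 → up 163.5600 (V=42.0000), down 97.4400 (V=0.0000). Price 23.7691; hedge Δ=0.6352, bond B=-49.9151.
Check: Δ(0,0)·S0 + B(0,0) = 23.7691 = V0.

(0,0): Delta=0.6352 Bond=-49.9151
V0=23.7691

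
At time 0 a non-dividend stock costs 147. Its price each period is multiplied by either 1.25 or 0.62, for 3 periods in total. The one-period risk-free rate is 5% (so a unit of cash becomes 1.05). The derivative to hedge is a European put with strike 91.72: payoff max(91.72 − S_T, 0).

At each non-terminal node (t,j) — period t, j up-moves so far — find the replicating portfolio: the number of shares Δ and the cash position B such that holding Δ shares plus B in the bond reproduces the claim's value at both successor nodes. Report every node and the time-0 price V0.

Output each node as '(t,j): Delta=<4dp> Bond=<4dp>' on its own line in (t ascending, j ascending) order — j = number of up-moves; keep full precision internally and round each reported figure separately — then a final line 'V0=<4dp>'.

Since d<R<u, set p* = (R−d)/(u−d) = 0.6825; price each node as the discounted p*-expectation of its children.
At expiry t=3: V(3,0)=56.6858, V(3,1)=21.0865, V(3,2)=0.0000, V(3,3)=0.0000
(2,0): S=56.5068. Δ = (V_up−V_dn)/(S_up−S_dn) = (21.0865−56.6858)/(70.6335−35.0342) = -1.0000. V = [p*·21.0865 + (1−p*)·56.6858]/1.05 = 30.8456. B = V − Δ·S = 87.3524.
(2,1): S=113.9250. Δ = (V_up−V_dn)/(S_up−S_dn) = (0.0000−21.0865)/(142.4062−70.6335) = -0.2938. V = [p*·0.0000 + (1−p*)·21.0865]/1.05 = 6.3754. B = V − Δ·S = 39.8460.
(2,2): S=229.6875. Δ = (V_up−V_dn)/(S_up−S_dn) = (0.0000−0.0000)/(287.1094−142.4062) = 0.0000. V = [p*·0.0000 + (1−p*)·0.0000]/1.05 = 0.0000. B = V − Δ·S = 0.0000.
(1,0): S=91.1400. Δ = (V_up−V_dn)/(S_up−S_dn) = (6.3754−30.8456)/(113.9250−56.5068) = -0.4262. V = [p*·6.3754 + (1−p*)·30.8456]/1.05 = 13.4702. B = V − Δ·S = 52.3118.
(1,1): S=183.7500. Δ = (V_up−V_dn)/(S_up−S_dn) = (0.0000−6.3754)/(229.6875−113.9250) = -0.0551. V = [p*·0.0000 + (1−p*)·6.3754]/1.05 = 1.9275. B = V − Δ·S = 12.0472.
(0,0): S=147.0000. Δ = (V_up−V_dn)/(S_up−S_dn) = (1.9275−13.4702)/(183.7500−91.1400) = -0.1246. V = [p*·1.9275 + (1−p*)·13.4702]/1.05 = 5.3256. B = V − Δ·S = 23.6472.
Self-financing check: at every node Δ·S+B equals the discounted successor values.

(0,0): Delta=-0.1246 Bond=23.6472
(1,0): Delta=-0.4262 Bond=52.3118
(1,1): Delta=-0.0551 Bond=12.0472
(2,0): Delta=-1.0000 Bond=87.3524
(2,1): Delta=-0.2938 Bond=39.8460
(2,2): Delta=0.0000 Bond=0.0000
V0=5.3256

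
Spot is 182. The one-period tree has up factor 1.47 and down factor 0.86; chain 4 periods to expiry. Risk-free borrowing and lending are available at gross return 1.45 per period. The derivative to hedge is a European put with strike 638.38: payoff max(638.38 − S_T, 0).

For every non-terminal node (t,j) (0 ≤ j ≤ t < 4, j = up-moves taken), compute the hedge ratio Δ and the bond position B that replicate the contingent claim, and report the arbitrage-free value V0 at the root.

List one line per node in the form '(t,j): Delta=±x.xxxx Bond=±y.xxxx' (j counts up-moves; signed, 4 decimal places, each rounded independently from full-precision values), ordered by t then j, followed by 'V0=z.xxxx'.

(0,0): Delta=-0.4347 Bond=83.3886
(1,0): Delta=-1.0000 Bond=209.3993
(1,1): Delta=-0.4235 Bond=117.9140
(2,0): Delta=-1.0000 Bond=303.6290
(2,1): Delta=-1.0000 Bond=303.6290
(2,2): Delta=-0.4120 Bond=166.4785
(3,0): Delta=-1.0000 Bond=440.2621
(3,1): Delta=-1.0000 Bond=440.2621
(3,2): Delta=-1.0000 Bond=440.2621
(3,3): Delta=-0.4004 Bond=234.6526
V0=4.2791

No-arbitrage ⇒ martingale measure with p* = (R−d)/(u−d) = 0.9672.
Payoff layer (t=4): V(4,0)=538.8245, V(4,1)=468.2096, V(4,2)=347.5073, V(4,3)=141.1906, V(4,4)=0.0000
  t=3,j=0: stock 115.7622 → up 170.1704 (V=468.2096), down 99.5555 (V=538.8245). Price 324.4999; hedge Δ=-1.0000, bond B=440.2621.
  t=3,j=1: stock 197.8726 → up 290.8727 (V=347.5073), down 170.1704 (V=468.2096). Price 242.3895; hedge Δ=-1.0000, bond B=440.2621.
  t=3,j=2: stock 338.2241 → up 497.1894 (V=141.1906), down 290.8727 (V=347.5073). Price 102.0380; hedge Δ=-1.0000, bond B=440.2621.
  t=3,j=3: stock 578.1272 → up 849.8470 (V=0.0000), down 497.1894 (V=141.1906). Price 3.1926; hedge Δ=-0.4004, bond B=234.6526.
  t=2,j=0: stock 134.6072 → up 197.8726 (V=242.3895), down 115.7622 (V=324.4999). Price 169.0218; hedge Δ=-1.0000, bond B=303.6290.
  t=2,j=1: stock 230.0844 → up 338.2241 (V=102.0380), down 197.8726 (V=242.3895). Price 73.5446; hedge Δ=-1.0000, bond B=303.6290.
  t=2,j=2: stock 393.2838 → up 578.1272 (V=3.1926), down 338.2241 (V=102.0380). Price 4.4368; hedge Δ=-0.4120, bond B=166.4785.
  t=1,j=0: stock 156.5200 → up 230.0844 (V=73.5446), down 134.6072 (V=169.0218). Price 52.8793; hedge Δ=-1.0000, bond B=209.3993.
  t=1,j=1: stock 267.5400 → up 393.2838 (V=4.4368), down 230.0844 (V=73.5446). Price 4.6225; hedge Δ=-0.4235, bond B=117.9140.
  t=0,j=0: stock 182.0000 → up 267.5400 (V=4.6225), down 156.5200 (V=52.8793). Price 4.2791; hedge Δ=-0.4347, bond B=83.3886.
Root portfolio cost Δ·182+B reproduces V0=4.2791.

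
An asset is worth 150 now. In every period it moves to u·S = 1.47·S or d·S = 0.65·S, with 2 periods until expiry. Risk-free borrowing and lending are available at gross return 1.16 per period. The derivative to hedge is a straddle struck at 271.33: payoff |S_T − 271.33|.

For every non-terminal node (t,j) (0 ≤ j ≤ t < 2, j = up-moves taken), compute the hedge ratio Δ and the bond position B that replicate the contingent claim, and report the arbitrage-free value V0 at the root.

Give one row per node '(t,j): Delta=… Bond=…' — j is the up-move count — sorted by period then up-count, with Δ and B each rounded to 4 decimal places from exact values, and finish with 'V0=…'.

Risk-neutral probability p* = (R−d)/(u−d) = (1.16−0.65)/(1.47−0.65) = 0.6220.
Terminal payoffs: V(2,0)=207.9550, V(2,1)=128.0050, V(2,2)=52.8050
(1,0): S=97.5000. Δ = (V_up−V_dn)/(S_up−S_dn) = (128.0050−207.9550)/(143.3250−63.3750) = -1.0000. V = [p*·128.0050 + (1−p*)·207.9550]/1.16 = 136.4052. B = V − Δ·S = 233.9052.
(1,1): S=220.5000. Δ = (V_up−V_dn)/(S_up−S_dn) = (52.8050−128.0050)/(324.1350−143.3250) = -0.4159. V = [p*·52.8050 + (1−p*)·128.0050]/1.16 = 70.0295. B = V − Δ·S = 161.7369.
(0,0): S=150.0000. Δ = (V_up−V_dn)/(S_up−S_dn) = (70.0295−136.4052)/(220.5000−97.5000) = -0.5396. V = [p*·70.0295 + (1−p*)·136.4052]/1.16 = 82.0024. B = V − Δ·S = 162.9483.
Each (Δ,B) replicates both successor values, so the strategy is self-financing and V0 is arbitrage-free.

(0,0): Delta=-0.5396 Bond=162.9483
(1,0): Delta=-1.0000 Bond=233.9052
(1,1): Delta=-0.4159 Bond=161.7369
V0=82.0024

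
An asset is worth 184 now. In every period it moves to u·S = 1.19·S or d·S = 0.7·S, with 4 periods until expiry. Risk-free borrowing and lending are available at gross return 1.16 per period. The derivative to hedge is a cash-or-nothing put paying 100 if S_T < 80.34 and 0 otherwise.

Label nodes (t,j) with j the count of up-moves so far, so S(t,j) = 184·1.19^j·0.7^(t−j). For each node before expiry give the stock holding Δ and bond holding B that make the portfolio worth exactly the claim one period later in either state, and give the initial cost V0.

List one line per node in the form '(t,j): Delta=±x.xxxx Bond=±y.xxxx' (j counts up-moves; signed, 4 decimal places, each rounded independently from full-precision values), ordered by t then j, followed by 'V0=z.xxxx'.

(0,0): Delta=-0.0075 Bond=1.4286
(1,0): Delta=-0.1354 Bond=18.1253
(1,1): Delta=-0.0026 Bond=0.5832
(2,0): Delta=-1.8319 Bond=173.9825
(2,1): Delta=-0.0703 Bond=11.0499
(2,2): Delta=0.0000 Bond=0.0000
(3,0): Delta=0.0000 Bond=86.2069
(3,1): Delta=-1.9021 Bond=209.3596
(3,2): Delta=0.0000 Bond=0.0000
(3,3): Delta=0.0000 Bond=0.0000
V0=0.0484

Risk-neutral probability p* = (R−d)/(u−d) = (1.16−0.7)/(1.19−0.7) = 0.9388.
Payoff layer (t=4): V(4,0)=100.0000, V(4,1)=100.0000, V(4,2)=0.0000, V(4,3)=0.0000, V(4,4)=0.0000
  t=3,j=0: stock 63.1120 → up 75.1033 (V=100.0000), down 44.1784 (V=100.0000). Price 86.2069; hedge Δ=0.0000, bond B=86.2069.
  t=3,j=1: stock 107.2904 → up 127.6756 (V=0.0000), down 75.1033 (V=100.0000). Price 5.2780; hedge Δ=-1.9021, bond B=209.3596.
  t=3,j=2: stock 182.3937 → up 217.0485 (V=0.0000), down 127.6756 (V=0.0000). Price 0.0000; hedge Δ=0.0000, bond B=0.0000.
  t=3,j=3: stock 310.0693 → up 368.9824 (V=0.0000), down 217.0485 (V=0.0000). Price 0.0000; hedge Δ=0.0000, bond B=0.0000.
  t=2,j=0: stock 90.1600 → up 107.2904 (V=5.2780), down 63.1120 (V=86.2069). Price 8.8214; hedge Δ=-1.8319, bond B=173.9825.
  t=2,j=1: stock 153.2720 → up 182.3937 (V=0.0000), down 107.2904 (V=5.2780). Price 0.2786; hedge Δ=-0.0703, bond B=11.0499.
  t=2,j=2: stock 260.5624 → up 310.0693 (V=0.0000), down 182.3937 (V=0.0000). Price 0.0000; hedge Δ=0.0000, bond B=0.0000.
  t=1,j=0: stock 128.8000 → up 153.2720 (V=0.2786), down 90.1600 (V=8.8214). Price 0.6910; hedge Δ=-0.1354, bond B=18.1253.
  t=1,j=1: stock 218.9600 → up 260.5624 (V=0.0000), down 153.2720 (V=0.2786). Price 0.0147; hedge Δ=-0.0026, bond B=0.5832.
  t=0,j=0: stock 184.0000 → up 218.9600 (V=0.0147), down 128.8000 (V=0.6910). Price 0.0484; hedge Δ=-0.0075, bond B=1.4286.
Self-financing check: at every node Δ·S+B equals the discounted successor values.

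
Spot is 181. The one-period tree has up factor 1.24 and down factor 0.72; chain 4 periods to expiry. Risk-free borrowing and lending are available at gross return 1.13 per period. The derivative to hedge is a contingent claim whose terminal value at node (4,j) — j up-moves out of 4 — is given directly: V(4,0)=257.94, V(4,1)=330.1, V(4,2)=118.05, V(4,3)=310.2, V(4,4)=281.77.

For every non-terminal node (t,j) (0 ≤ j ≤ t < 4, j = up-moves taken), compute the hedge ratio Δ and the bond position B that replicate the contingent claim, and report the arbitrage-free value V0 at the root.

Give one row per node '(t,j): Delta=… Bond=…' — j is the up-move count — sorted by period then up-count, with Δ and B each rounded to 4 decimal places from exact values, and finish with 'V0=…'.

Under the risk-neutral measure, an up-move has probability p* = (R−d)/(u−d) = 0.7885 and values discount at R = 1.13.
Terminal values V(4,·): V(4,0)=257.9400, V(4,1)=330.1000, V(4,2)=118.0500, V(4,3)=310.2000, V(4,4)=281.7700
Node (3,0) S=67.5579: V=(p*·330.1000+(1−p*)·257.9400)/1.13=278.6154; Δ=(330.1000−257.9400)/(83.7718−48.6417)=2.0541; B=V−Δ·S=139.8462
Node (3,1) S=116.3497: V=(p*·118.0500+(1−p*)·330.1000)/1.13=144.1652; Δ=(118.0500−330.1000)/(144.2736−83.7718)=-3.5049; B=V−Δ·S=551.9537
Node (3,2) S=200.3800: V=(p*·310.2000+(1−p*)·118.0500)/1.13=238.5424; Δ=(310.2000−118.0500)/(248.4712−144.2736)=1.8441; B=V−Δ·S=-130.9769
Node (3,3) S=345.0989: V=(p*·281.7700+(1−p*)·310.2000)/1.13=254.6761; Δ=(281.7700−310.2000)/(427.9227−248.4712)=-0.1584; B=V−Δ·S=309.3492
Node (2,0) S=93.8304: V=(p*·144.1652+(1−p*)·278.6154)/1.13=152.7492; Δ=(144.1652−278.6154)/(116.3497−67.5579)=-2.7556; B=V−Δ·S=411.3072
Node (2,1) S=161.5968: V=(p*·238.5424+(1−p*)·144.1652)/1.13=193.4318; Δ=(238.5424−144.1652)/(200.3800−116.3497)=1.1231; B=V−Δ·S=11.9374
Node (2,2) S=278.3056: V=(p*·254.6761+(1−p*)·238.5424)/1.13=222.3568; Δ=(254.6761−238.5424)/(345.0989−200.3800)=0.1115; B=V−Δ·S=191.3304
Node (1,0) S=130.3200: V=(p*·193.4318+(1−p*)·152.7492)/1.13=163.5627; Δ=(193.4318−152.7492)/(161.5968−93.8304)=0.6003; B=V−Δ·S=85.3269
Node (1,1) S=224.4400: V=(p*·222.3568+(1−p*)·193.4318)/1.13=191.3611; Δ=(222.3568−193.4318)/(278.3056−161.5968)=0.2478; B=V−Δ·S=135.7362
Node (0,0) S=181.0000: V=(p*·191.3611+(1−p*)·163.5627)/1.13=164.1422; Δ=(191.3611−163.5627)/(224.4400−130.3200)=0.2954; B=V−Δ·S=110.6838
Each (Δ,B) replicates both successor values, so the strategy is self-financing and V0 is arbitrage-free.

(0,0): Delta=0.2954 Bond=110.6838
(1,0): Delta=0.6003 Bond=85.3269
(1,1): Delta=0.2478 Bond=135.7362
(2,0): Delta=-2.7556 Bond=411.3072
(2,1): Delta=1.1231 Bond=11.9374
(2,2): Delta=0.1115 Bond=191.3304
(3,0): Delta=2.0541 Bond=139.8462
(3,1): Delta=-3.5049 Bond=551.9537
(3,2): Delta=1.8441 Bond=-130.9769
(3,3): Delta=-0.1584 Bond=309.3492
V0=164.1422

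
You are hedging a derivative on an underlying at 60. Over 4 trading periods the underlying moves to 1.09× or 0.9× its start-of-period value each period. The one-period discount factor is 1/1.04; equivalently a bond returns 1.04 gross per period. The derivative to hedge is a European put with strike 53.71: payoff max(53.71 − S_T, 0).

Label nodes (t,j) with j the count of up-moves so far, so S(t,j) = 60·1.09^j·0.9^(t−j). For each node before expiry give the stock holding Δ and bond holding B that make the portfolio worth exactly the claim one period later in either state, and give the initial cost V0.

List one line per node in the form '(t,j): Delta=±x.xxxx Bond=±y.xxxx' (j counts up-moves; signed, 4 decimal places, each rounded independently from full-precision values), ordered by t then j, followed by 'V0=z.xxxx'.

(0,0): Delta=-0.0838 Bond=5.3660
(1,0): Delta=-0.2627 Bond=15.2398
(1,1): Delta=-0.0311 Bond=2.1309
(2,0): Delta=-0.6907 Bond=36.6478
(2,1): Delta=-0.1365 Bond=8.4214
(2,2): Delta=0.0000 Bond=0.0000
(3,0): Delta=-1.0000 Bond=51.6442
(3,1): Delta=-0.5994 Bond=33.2814
(3,2): Delta=0.0000 Bond=0.0000
(3,3): Delta=0.0000 Bond=0.0000
V0=0.3358

Risk-neutral probability p* = (R−d)/(u−d) = (1.04−0.9)/(1.09−0.9) = 0.7368.
At expiry t=4: V(4,0)=14.3440, V(4,1)=6.0334, V(4,2)=0.0000, V(4,3)=0.0000, V(4,4)=0.0000
  t=3,j=0: stock 43.7400 → up 47.6766 (V=6.0334), down 39.3660 (V=14.3440). Price 7.9042; hedge Δ=-1.0000, bond B=51.6442.
  t=3,j=1: stock 52.9740 → up 57.7417 (V=0.0000), down 47.6766 (V=6.0334). Price 1.5267; hedge Δ=-0.5994, bond B=33.2814.
  t=3,j=2: stock 64.1574 → up 69.9316 (V=0.0000), down 57.7417 (V=0.0000). Price 0.0000; hedge Δ=0.0000, bond B=0.0000.
  t=3,j=3: stock 77.7017 → up 84.6949 (V=0.0000), down 69.9316 (V=0.0000). Price 0.0000; hedge Δ=0.0000, bond B=0.0000.
  t=2,j=0: stock 48.6000 → up 52.9740 (V=1.5267), down 43.7400 (V=7.9042). Price 3.0817; hedge Δ=-0.6907, bond B=36.6478.
  t=2,j=1: stock 58.8600 → up 64.1574 (V=0.0000), down 52.9740 (V=1.5267). Price 0.3863; hedge Δ=-0.1365, bond B=8.4214.
  t=2,j=2: stock 71.2860 → up 77.7017 (V=0.0000), down 64.1574 (V=0.0000). Price 0.0000; hedge Δ=0.0000, bond B=0.0000.
  t=1,j=0: stock 54.0000 → up 58.8600 (V=0.3863), down 48.6000 (V=3.0817). Price 1.0535; hedge Δ=-0.2627, bond B=15.2398.
  t=1,j=1: stock 65.4000 → up 71.2860 (V=0.0000), down 58.8600 (V=0.3863). Price 0.0977; hedge Δ=-0.0311, bond B=2.1309.
  t=0,j=0: stock 60.0000 → up 65.4000 (V=0.0977), down 54.0000 (V=1.0535). Price 0.3358; hedge Δ=-0.0838, bond B=5.3660.
Self-financing check: at every node Δ·S+B equals the discounted successor values.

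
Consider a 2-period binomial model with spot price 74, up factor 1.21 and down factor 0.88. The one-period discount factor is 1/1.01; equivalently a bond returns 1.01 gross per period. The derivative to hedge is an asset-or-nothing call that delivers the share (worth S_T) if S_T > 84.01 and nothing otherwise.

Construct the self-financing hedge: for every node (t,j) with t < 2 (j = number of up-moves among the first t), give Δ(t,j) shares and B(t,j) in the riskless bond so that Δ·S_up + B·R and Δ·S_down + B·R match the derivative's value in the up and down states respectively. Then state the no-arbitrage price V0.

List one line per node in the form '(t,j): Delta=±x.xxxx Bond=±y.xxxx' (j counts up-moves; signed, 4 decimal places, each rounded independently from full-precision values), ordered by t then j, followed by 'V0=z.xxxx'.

Since d<R<u, set p* = (R−d)/(u−d) = 0.3939; price each node as the discounted p*-expectation of its children.
Terminal payoffs: V(2,0)=0.0000, V(2,1)=0.0000, V(2,2)=108.3434
  t=1,j=0: stock 65.1200 → up 78.7952 (V=0.0000), down 57.3056 (V=0.0000). Price 0.0000; hedge Δ=0.0000, bond B=0.0000.
  t=1,j=1: stock 89.5400 → up 108.3434 (V=108.3434), down 78.7952 (V=0.0000). Price 42.2582; hedge Δ=3.6667, bond B=-286.0552.
  t=0,j=0: stock 74.0000 → up 89.5400 (V=42.2582), down 65.1200 (V=0.0000). Price 16.4823; hedge Δ=1.7305, bond B=-111.5727.
Check: Δ(0,0)·S0 + B(0,0) = 16.4823 = V0.

(0,0): Delta=1.7305 Bond=-111.5727
(1,0): Delta=0.0000 Bond=0.0000
(1,1): Delta=3.6667 Bond=-286.0552
V0=16.4823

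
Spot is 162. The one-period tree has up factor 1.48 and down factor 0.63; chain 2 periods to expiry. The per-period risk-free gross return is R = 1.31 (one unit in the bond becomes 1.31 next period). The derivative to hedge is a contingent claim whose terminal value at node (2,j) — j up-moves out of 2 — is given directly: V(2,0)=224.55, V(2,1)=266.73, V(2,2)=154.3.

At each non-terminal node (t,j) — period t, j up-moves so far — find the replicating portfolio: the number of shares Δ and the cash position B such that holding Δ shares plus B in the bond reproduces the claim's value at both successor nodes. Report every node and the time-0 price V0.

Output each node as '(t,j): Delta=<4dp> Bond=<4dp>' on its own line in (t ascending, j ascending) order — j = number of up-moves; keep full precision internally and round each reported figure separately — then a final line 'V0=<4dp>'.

Since d<R<u, set p* = (R−d)/(u−d) = 0.8000; price each node as the discounted p*-expectation of its children.
Terminal values V(2,·): V(2,0)=224.5500, V(2,1)=266.7300, V(2,2)=154.3000
  t=1,j=0: stock 102.0600 → up 151.0488 (V=266.7300), down 64.2978 (V=224.5500). Price 197.1710; hedge Δ=0.4862, bond B=147.5475.
  t=1,j=1: stock 239.7600 → up 354.8448 (V=154.3000), down 151.0488 (V=266.7300). Price 134.9511; hedge Δ=-0.5517, bond B=267.2217.
  t=0,j=0: stock 162.0000 → up 239.7600 (V=134.9511), down 102.0600 (V=197.1710). Price 112.5154; hedge Δ=-0.4519, bond B=185.7152.
Self-financing check: at every node Δ·S+B equals the discounted successor values.

(0,0): Delta=-0.4519 Bond=185.7152
(1,0): Delta=0.4862 Bond=147.5475
(1,1): Delta=-0.5517 Bond=267.2217
V0=112.5154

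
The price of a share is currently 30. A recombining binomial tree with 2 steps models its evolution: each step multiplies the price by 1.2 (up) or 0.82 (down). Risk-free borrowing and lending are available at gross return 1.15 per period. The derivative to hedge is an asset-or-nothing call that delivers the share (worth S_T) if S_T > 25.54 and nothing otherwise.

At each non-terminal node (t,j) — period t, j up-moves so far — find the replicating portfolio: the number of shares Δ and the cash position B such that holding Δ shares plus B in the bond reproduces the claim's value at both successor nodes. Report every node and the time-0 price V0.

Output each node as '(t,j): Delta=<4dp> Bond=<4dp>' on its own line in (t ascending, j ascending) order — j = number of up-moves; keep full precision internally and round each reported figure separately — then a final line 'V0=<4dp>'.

(0,0): Delta=1.2025 Bond=-6.3378
(1,0): Delta=3.1579 Bond=-55.3922
(1,1): Delta=1.0000 Bond=0.0000
V0=29.7359

Risk-neutral probability p* = (R−d)/(u−d) = (1.15−0.82)/(1.2−0.82) = 0.8684.
At expiry t=2: V(2,0)=0.0000, V(2,1)=29.5200, V(2,2)=43.2000
(1,0): S=24.6000. Δ = (V_up−V_dn)/(S_up−S_dn) = (29.5200−0.0000)/(29.5200−20.1720) = 3.1579. V = [p*·29.5200 + (1−p*)·0.0000]/1.15 = 22.2920. B = V − Δ·S = -55.3922.
(1,1): S=36.0000. Δ = (V_up−V_dn)/(S_up−S_dn) = (43.2000−29.5200)/(43.2000−29.5200) = 1.0000. V = [p*·43.2000 + (1−p*)·29.5200]/1.15 = 36.0000. B = V − Δ·S = 0.0000.
(0,0): S=30.0000. Δ = (V_up−V_dn)/(S_up−S_dn) = (36.0000−22.2920)/(36.0000−24.6000) = 1.2025. V = [p*·36.0000 + (1−p*)·22.2920]/1.15 = 29.7359. B = V − Δ·S = -6.3378.
The time-0 hedge costs 29.7359, which is the no-arbitrage price.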